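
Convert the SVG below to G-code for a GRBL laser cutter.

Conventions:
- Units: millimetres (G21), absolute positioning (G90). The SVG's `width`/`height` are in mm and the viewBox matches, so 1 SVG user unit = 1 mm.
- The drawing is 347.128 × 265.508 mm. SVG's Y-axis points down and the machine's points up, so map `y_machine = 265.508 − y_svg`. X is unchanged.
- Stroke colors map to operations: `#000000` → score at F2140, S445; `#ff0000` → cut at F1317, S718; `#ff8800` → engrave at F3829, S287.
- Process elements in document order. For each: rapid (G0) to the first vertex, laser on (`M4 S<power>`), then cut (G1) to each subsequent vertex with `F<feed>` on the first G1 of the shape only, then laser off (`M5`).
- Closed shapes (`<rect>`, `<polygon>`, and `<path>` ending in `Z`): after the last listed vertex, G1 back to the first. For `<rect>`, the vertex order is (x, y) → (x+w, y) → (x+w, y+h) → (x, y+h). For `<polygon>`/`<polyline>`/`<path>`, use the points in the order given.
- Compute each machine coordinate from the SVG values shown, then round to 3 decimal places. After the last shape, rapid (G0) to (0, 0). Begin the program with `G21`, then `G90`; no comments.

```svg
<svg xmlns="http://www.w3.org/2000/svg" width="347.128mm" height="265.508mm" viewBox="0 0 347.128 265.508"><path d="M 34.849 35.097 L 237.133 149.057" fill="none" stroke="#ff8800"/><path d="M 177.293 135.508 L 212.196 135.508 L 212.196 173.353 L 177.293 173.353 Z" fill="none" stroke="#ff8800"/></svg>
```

Since the viewBox matches the mm dimensions, user units are millimetres directly. The only transform is the Y-flip y_m = 265.508 − y_svg.

Shape 1 is a line segment drawn with `<path>`. Its stroke #ff8800 means engrave at S287, F3829. After flipping Y the toolpath is (34.849,230.411) → (237.133,116.451).

Shape 2 is a rectangle drawn with `<path>`. Its stroke #ff8800 means engrave at S287, F3829. After flipping Y the toolpath is (177.293,130.000) → (212.196,130.000) → (212.196,92.155) → (177.293,92.155) → (177.293,130.000), returning to the start.

G21
G90
G0 X34.849 Y230.411
M4 S287
G1 X237.133 Y116.451 F3829
M5
G0 X177.293 Y130.000
M4 S287
G1 X212.196 Y130.000 F3829
G1 X212.196 Y92.155
G1 X177.293 Y92.155
G1 X177.293 Y130.000
M5
G0 X0.000 Y0.000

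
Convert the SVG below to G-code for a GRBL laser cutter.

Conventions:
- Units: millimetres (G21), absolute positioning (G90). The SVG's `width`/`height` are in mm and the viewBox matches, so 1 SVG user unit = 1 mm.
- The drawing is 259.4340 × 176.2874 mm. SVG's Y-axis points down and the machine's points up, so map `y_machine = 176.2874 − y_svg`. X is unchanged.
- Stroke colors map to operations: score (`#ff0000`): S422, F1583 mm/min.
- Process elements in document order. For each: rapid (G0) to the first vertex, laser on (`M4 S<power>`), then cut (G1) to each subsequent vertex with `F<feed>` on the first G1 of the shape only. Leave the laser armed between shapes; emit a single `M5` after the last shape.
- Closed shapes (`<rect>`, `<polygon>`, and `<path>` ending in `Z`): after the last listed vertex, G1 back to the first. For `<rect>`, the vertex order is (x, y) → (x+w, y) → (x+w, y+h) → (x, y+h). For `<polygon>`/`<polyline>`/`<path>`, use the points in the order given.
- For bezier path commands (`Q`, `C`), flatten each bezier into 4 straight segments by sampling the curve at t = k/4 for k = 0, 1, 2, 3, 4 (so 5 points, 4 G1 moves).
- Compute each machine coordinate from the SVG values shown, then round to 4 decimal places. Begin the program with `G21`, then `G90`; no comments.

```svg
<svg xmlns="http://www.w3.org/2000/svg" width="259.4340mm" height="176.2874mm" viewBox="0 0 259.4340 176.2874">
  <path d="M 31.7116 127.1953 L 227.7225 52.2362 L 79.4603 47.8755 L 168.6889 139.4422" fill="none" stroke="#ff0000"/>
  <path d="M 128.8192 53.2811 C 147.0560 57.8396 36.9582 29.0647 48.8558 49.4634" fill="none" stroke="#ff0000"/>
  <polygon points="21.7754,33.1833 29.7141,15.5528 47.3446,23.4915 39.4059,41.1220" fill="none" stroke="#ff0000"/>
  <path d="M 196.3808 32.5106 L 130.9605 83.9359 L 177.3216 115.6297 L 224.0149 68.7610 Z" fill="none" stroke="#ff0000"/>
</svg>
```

viewBox `0 0 259.4340 176.2874` with mm width/height → 1 unit = 1 mm. Flip: y_m = 176.2874 − y_svg.

**Shape 1** — `<path>` open polyline, stroke `#ff0000` → score (S422, F1583). Machine vertices: (31.7116,49.0921) → (227.7225,124.0512) → (79.4603,128.4119) → (168.6889,36.8452). Open path.

**Shape 2** — `<path>` cubic bezier, stroke `#ff0000` → score (S422, F1583). Control points (SVG): P0=(128.8192,53.2811), P1=(147.0560,57.8396), P2=(36.9582,29.0647), P3=(48.8558,49.4634); sampled at t=k/4. Machine vertices: (128.8192,123.0063) → (122.3455,124.5483) → (91.2147,130.8552) → (58.8953,134.1921) → (48.8558,126.8240). Open path.

**Shape 3** — `<polygon>` regular polygon, stroke `#ff0000` → score (S422, F1583). Machine vertices: (21.7754,143.1041) → (29.7141,160.7346) → (47.3446,152.7959) → (39.4059,135.1654) → (21.7754,143.1041). Closed: final G1 returns to the first vertex.

**Shape 4** — `<path>` closed polygon, stroke `#ff0000` → score (S422, F1583). Machine vertices: (196.3808,143.7768) → (130.9605,92.3515) → (177.3216,60.6577) → (224.0149,107.5264) → (196.3808,143.7768). Closed: final G1 returns to the first vertex.

G21
G90
G0 X31.7116 Y49.0921
M4 S422
G1 X227.7225 Y124.0512 F1583
G1 X79.4603 Y128.4119
G1 X168.6889 Y36.8452
G0 X128.8192 Y123.0063
M4 S422
G1 X122.3455 Y124.5483 F1583
G1 X91.2147 Y130.8552
G1 X58.8953 Y134.1921
G1 X48.8558 Y126.8240
G0 X21.7754 Y143.1041
M4 S422
G1 X29.7141 Y160.7346 F1583
G1 X47.3446 Y152.7959
G1 X39.4059 Y135.1654
G1 X21.7754 Y143.1041
G0 X196.3808 Y143.7768
M4 S422
G1 X130.9605 Y92.3515 F1583
G1 X177.3216 Y60.6577
G1 X224.0149 Y107.5264
G1 X196.3808 Y143.7768
M5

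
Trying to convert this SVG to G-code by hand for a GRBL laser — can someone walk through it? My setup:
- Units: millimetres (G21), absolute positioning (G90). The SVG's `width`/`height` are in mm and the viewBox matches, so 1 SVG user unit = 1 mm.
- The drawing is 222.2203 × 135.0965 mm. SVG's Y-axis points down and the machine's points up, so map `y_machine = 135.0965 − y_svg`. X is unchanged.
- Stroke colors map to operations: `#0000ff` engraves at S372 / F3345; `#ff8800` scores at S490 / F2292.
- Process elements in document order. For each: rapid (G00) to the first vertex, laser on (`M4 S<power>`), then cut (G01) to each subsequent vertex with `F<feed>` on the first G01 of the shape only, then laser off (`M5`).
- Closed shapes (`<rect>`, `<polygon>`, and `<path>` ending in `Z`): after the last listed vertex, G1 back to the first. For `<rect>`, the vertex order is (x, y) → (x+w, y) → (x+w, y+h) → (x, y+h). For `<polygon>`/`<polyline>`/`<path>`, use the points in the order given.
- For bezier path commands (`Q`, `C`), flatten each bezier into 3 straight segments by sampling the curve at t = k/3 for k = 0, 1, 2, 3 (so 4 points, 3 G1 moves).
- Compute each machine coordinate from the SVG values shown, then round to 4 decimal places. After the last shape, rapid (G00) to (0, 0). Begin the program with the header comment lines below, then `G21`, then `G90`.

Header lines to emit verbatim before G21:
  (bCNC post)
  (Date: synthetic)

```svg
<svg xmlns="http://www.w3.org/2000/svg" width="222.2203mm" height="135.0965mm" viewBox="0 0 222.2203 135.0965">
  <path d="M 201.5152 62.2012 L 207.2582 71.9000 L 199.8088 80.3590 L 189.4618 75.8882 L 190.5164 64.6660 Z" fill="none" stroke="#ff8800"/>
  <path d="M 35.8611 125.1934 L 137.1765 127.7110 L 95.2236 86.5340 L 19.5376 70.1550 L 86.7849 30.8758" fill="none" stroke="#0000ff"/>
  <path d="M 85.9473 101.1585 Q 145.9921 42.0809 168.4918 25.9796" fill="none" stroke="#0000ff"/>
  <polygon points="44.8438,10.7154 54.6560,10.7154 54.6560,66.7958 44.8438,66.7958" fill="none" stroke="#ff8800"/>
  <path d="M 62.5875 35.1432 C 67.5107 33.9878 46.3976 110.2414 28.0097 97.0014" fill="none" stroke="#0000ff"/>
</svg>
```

1 u = 1 mm; y_m = 135.0965 − y.

[1] `<path>` regular polygon, #ff8800→score S490 F2292: (201.5152,72.8953) → (207.2582,63.1965) → (199.8088,54.7375) → (189.4618,59.2083) → (190.5164,70.4305) → (201.5152,72.8953) (closed)

[2] `<path>` open polyline, #0000ff→engrave S372 F3345: (35.8611,9.9031) → (137.1765,7.3855) → (95.2236,48.5625) → (19.5376,64.9415) → (86.7849,104.2207)

[3] `<path>` quadratic bezier, #0000ff→engrave S372 F3345: (85.9473,33.9380) → (121.8055,68.5479) → (149.3203,93.6076) → (168.4918,109.1169)

[4] `<polygon>` rectangle, #ff8800→score S490 F2292: (44.8438,124.3811) → (54.6560,124.3811) → (54.6560,68.3007) → (44.8438,68.3007) → (44.8438,124.3811) (closed)

[5] `<path>` cubic bezier, #0000ff→engrave S372 F3345: (62.5875,99.9533) → (59.8972,81.4873) → (46.2408,48.5047) → (28.0097,38.0951)

(bCNC post)
(Date: synthetic)
G21
G90
G00 X201.5152 Y72.8953
M4 S490
G01 X207.2582 Y63.1965 F2292
G01 X199.8088 Y54.7375
G01 X189.4618 Y59.2083
G01 X190.5164 Y70.4305
G01 X201.5152 Y72.8953
M5
G00 X35.8611 Y9.9031
M4 S372
G01 X137.1765 Y7.3855 F3345
G01 X95.2236 Y48.5625
G01 X19.5376 Y64.9415
G01 X86.7849 Y104.2207
M5
G00 X85.9473 Y33.9380
M4 S372
G01 X121.8055 Y68.5479 F3345
G01 X149.3203 Y93.6076
G01 X168.4918 Y109.1169
M5
G00 X44.8438 Y124.3811
M4 S490
G01 X54.6560 Y124.3811 F2292
G01 X54.6560 Y68.3007
G01 X44.8438 Y68.3007
G01 X44.8438 Y124.3811
M5
G00 X62.5875 Y99.9533
M4 S372
G01 X59.8972 Y81.4873 F3345
G01 X46.2408 Y48.5047
G01 X28.0097 Y38.0951
M5
G00 X0.0000 Y0.0000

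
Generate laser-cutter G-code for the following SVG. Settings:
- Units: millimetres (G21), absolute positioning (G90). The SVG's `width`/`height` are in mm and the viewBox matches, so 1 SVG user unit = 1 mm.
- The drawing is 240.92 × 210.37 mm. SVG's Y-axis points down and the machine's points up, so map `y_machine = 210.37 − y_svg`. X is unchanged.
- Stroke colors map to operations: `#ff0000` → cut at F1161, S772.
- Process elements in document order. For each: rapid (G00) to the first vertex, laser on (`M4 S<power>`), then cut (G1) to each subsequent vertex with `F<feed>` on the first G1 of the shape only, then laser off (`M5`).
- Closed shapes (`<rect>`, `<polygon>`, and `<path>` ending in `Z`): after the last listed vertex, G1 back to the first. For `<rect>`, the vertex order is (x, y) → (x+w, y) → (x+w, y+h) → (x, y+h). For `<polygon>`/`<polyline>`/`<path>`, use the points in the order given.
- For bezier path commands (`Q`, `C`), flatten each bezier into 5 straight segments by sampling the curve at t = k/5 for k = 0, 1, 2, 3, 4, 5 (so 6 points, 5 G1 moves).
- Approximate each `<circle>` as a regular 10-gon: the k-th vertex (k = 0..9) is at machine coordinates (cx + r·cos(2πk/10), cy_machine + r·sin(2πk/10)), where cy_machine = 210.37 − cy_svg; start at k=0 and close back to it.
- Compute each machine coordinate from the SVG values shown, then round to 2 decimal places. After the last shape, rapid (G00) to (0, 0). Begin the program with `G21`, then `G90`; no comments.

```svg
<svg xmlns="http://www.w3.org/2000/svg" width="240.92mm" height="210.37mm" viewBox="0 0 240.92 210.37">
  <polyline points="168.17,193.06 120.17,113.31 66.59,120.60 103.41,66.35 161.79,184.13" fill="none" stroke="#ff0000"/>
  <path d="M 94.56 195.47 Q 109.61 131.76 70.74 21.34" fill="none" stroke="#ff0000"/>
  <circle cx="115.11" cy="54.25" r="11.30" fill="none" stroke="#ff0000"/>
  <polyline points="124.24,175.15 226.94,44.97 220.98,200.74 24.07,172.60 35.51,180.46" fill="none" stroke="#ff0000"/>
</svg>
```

G21
G90
G00 X168.17 Y17.31
M4 S772
G1 X120.17 Y97.06 F1161
G1 X66.59 Y89.77
G1 X103.41 Y144.02
G1 X161.79 Y26.24
M5
G00 X94.56 Y14.90
M4 S772
G1 X98.42 Y42.25 F1161
G1 X97.97 Y73.34
G1 X93.21 Y108.17
G1 X84.13 Y146.73
G1 X70.74 Y189.03
M5
G00 X126.41 Y156.12
M4 S772
G1 X124.25 Y162.76 F1161
G1 X118.60 Y166.87
G1 X111.62 Y166.87
G1 X105.97 Y162.76
G1 X103.81 Y156.12
G1 X105.97 Y149.48
G1 X111.62 Y145.37
G1 X118.60 Y145.37
G1 X124.25 Y149.48
G1 X126.41 Y156.12
M5
G00 X124.24 Y35.22
M4 S772
G1 X226.94 Y165.40 F1161
G1 X220.98 Y9.63
G1 X24.07 Y37.77
G1 X35.51 Y29.91
M5
G00 X0.00 Y0.00

viewBox `0 0 240.92 210.37` with mm width/height → 1 unit = 1 mm. Flip: y_m = 210.37 − y_svg.

**Shape 1** — `<polyline>` open polyline, stroke `#ff0000` → cut (S772, F1161). Machine vertices: (168.17,17.31) → (120.17,97.06) → (66.59,89.77) → (103.41,144.02) → (161.79,26.24). Open path.

**Shape 2** — `<path>` quadratic bezier, stroke `#ff0000` → cut (S772, F1161). Control points (SVG): P0=(94.56,195.47), P1=(109.61,131.76), P2=(70.74,21.34); sampled at t=k/5. Machine vertices: (94.56,14.90) → (98.42,42.25) → (97.97,73.34) → (93.21,108.17) → (84.13,146.73) → (70.74,189.03). Open path.

**Shape 3** — `<circle>` circle, stroke `#ff0000` → cut (S772, F1161). Machine vertices: (126.41,156.12) → (124.25,162.76) → (118.60,166.87) → (111.62,166.87) → (105.97,162.76) → (103.81,156.12) → (105.97,149.48) → (111.62,145.37) → (118.60,145.37) → (124.25,149.48) → (126.41,156.12). Closed: final G1 returns to the first vertex.

**Shape 4** — `<polyline>` open polyline, stroke `#ff0000` → cut (S772, F1161). Machine vertices: (124.24,35.22) → (226.94,165.40) → (220.98,9.63) → (24.07,37.77) → (35.51,29.91). Open path.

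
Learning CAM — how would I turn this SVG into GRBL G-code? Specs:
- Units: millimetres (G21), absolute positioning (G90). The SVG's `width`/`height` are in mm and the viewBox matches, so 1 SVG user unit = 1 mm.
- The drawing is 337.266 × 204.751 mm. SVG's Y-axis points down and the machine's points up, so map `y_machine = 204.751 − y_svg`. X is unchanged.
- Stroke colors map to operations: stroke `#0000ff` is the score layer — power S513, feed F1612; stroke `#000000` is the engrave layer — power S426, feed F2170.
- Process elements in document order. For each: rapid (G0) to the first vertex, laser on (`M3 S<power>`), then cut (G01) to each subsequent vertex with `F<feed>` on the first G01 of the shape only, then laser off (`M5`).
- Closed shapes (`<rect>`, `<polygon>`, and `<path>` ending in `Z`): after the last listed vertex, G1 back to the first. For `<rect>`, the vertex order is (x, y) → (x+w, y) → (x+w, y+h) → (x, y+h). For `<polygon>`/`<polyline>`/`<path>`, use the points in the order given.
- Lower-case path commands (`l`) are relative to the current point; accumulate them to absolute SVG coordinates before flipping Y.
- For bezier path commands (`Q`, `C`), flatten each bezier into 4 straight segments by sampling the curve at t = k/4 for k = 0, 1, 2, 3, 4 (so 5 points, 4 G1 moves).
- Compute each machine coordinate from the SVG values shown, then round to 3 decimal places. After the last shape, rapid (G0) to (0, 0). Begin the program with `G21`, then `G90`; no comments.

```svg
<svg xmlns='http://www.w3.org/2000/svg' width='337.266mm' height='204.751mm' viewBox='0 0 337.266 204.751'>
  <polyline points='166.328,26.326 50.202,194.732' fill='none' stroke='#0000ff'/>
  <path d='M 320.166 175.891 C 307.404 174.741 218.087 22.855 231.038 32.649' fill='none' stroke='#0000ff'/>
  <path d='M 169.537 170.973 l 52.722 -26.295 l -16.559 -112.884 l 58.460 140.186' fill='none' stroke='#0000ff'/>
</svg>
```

viewBox `0 0 337.266 204.751` with mm width/height → 1 unit = 1 mm. Flip: y_m = 204.751 − y_svg.

**Shape 1** — `<polyline>` line segment, stroke `#0000ff` → score (S513, F1612). Machine vertices: (166.328,178.425) → (50.202,10.019). Open path.

**Shape 2** — `<path>` cubic bezier, stroke `#0000ff` → score (S513, F1612). Control points (SVG): P0=(320.166,175.891), P1=(307.404,174.741), P2=(218.087,22.855), P3=(231.038,32.649); sampled at t=k/4. Machine vertices: (320.166,28.860) → (299.035,53.104) → (265.960,104.585) → (237.706,154.014) → (231.038,172.102). Open path.

**Shape 3** — `<path>` open polyline, stroke `#0000ff` → score (S513, F1612). Machine vertices: (169.537,33.778) → (222.259,60.073) → (205.700,172.957) → (264.160,32.771). Open path.

G21
G90
G0 X166.328 Y178.425
M3 S513
G01 X50.202 Y10.019 F1612
M5
G0 X320.166 Y28.860
M3 S513
G01 X299.035 Y53.104 F1612
G01 X265.960 Y104.585
G01 X237.706 Y154.014
G01 X231.038 Y172.102
M5
G0 X169.537 Y33.778
M3 S513
G01 X222.259 Y60.073 F1612
G01 X205.700 Y172.957
G01 X264.160 Y32.771
M5
G0 X0.000 Y0.000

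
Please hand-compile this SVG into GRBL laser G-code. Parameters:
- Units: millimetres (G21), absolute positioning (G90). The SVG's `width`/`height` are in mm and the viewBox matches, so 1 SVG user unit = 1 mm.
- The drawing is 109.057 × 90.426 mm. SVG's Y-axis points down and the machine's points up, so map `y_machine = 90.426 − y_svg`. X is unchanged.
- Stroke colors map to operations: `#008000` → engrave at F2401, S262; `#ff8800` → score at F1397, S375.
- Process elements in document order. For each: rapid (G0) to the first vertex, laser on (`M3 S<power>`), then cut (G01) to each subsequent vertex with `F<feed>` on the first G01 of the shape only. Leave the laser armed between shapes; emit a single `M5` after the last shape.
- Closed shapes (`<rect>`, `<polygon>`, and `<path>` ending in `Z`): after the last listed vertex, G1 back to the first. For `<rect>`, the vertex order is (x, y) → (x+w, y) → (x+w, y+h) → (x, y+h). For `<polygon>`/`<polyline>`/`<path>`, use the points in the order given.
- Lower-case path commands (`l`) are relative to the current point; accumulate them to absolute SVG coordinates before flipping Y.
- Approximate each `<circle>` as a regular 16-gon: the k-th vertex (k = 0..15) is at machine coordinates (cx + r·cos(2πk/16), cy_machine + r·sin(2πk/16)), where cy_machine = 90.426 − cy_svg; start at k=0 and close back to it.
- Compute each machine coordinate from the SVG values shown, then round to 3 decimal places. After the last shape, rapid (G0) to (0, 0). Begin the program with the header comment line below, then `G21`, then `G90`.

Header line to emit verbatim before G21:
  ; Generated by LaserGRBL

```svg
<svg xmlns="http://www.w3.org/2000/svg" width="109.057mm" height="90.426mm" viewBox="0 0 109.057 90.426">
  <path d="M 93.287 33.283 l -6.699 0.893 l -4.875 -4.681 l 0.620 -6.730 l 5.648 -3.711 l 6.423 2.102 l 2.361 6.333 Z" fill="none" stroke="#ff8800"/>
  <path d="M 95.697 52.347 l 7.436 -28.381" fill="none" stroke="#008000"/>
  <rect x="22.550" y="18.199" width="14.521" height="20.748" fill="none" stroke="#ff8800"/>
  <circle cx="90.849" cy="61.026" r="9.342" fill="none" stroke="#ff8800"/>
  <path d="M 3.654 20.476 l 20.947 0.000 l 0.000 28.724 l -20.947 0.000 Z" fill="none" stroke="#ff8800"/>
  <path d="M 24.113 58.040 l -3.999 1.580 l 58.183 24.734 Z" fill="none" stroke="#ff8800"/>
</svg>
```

; Generated by LaserGRBL
G21
G90
G0 X93.287 Y57.143
M3 S375
G01 X86.588 Y56.250 F1397
G01 X81.713 Y60.931
G01 X82.333 Y67.661
G01 X87.981 Y71.372
G01 X94.404 Y69.270
G01 X96.765 Y62.937
G01 X93.287 Y57.143
G0 X95.697 Y38.079
M3 S262
G01 X103.133 Y66.460 F2401
G0 X22.550 Y72.227
M3 S375
G01 X37.071 Y72.227 F1397
G01 X37.071 Y51.479
G01 X22.550 Y51.479
G01 X22.550 Y72.227
G0 X100.191 Y29.400
M3 S375
G01 X99.480 Y32.975 F1397
G01 X97.455 Y36.006
G01 X94.424 Y38.031
G01 X90.849 Y38.742
G01 X87.274 Y38.031
G01 X84.243 Y36.006
G01 X82.218 Y32.975
G01 X81.507 Y29.400
G01 X82.218 Y25.825
G01 X84.243 Y22.794
G01 X87.274 Y20.769
G01 X90.849 Y20.058
G01 X94.424 Y20.769
G01 X97.455 Y22.794
G01 X99.480 Y25.825
G01 X100.191 Y29.400
G0 X3.654 Y69.950
M3 S375
G01 X24.601 Y69.950 F1397
G01 X24.601 Y41.226
G01 X3.654 Y41.226
G01 X3.654 Y69.950
G0 X24.113 Y32.386
M3 S375
G01 X20.114 Y30.806 F1397
G01 X78.297 Y6.072
G01 X24.113 Y32.386
M5
G0 X0.000 Y0.000

1 u = 1 mm; y_m = 90.426 − y.

[1] `<path>` regular polygon, #ff8800→score S375 F1397: (93.287,57.143) → (86.588,56.250) → (81.713,60.931) → (82.333,67.661) → (87.981,71.372) → (94.404,69.270) → (96.765,62.937) → (93.287,57.143) (closed)

[2] `<path>` line segment, #008000→engrave S262 F2401: (95.697,38.079) → (103.133,66.460)

[3] `<rect>` rectangle, #ff8800→score S375 F1397: (22.550,72.227) → (37.071,72.227) → (37.071,51.479) → (22.550,51.479) → (22.550,72.227) (closed)

[4] `<circle>` circle, #ff8800→score S375 F1397: (100.191,29.400) → (99.480,32.975) → (97.455,36.006) → (94.424,38.031) → (90.849,38.742) → (87.274,38.031) → (84.243,36.006) → (82.218,32.975) → (81.507,29.400) → (82.218,25.825) → (84.243,22.794) → (87.274,20.769) → (90.849,20.058) → (94.424,20.769) → (97.455,22.794) → (99.480,25.825) → (100.191,29.400) (closed)

[5] `<path>` rectangle, #ff8800→score S375 F1397: (3.654,69.950) → (24.601,69.950) → (24.601,41.226) → (3.654,41.226) → (3.654,69.950) (closed)

[6] `<path>` closed polygon, #ff8800→score S375 F1397: (24.113,32.386) → (20.114,30.806) → (78.297,6.072) → (24.113,32.386) (closed)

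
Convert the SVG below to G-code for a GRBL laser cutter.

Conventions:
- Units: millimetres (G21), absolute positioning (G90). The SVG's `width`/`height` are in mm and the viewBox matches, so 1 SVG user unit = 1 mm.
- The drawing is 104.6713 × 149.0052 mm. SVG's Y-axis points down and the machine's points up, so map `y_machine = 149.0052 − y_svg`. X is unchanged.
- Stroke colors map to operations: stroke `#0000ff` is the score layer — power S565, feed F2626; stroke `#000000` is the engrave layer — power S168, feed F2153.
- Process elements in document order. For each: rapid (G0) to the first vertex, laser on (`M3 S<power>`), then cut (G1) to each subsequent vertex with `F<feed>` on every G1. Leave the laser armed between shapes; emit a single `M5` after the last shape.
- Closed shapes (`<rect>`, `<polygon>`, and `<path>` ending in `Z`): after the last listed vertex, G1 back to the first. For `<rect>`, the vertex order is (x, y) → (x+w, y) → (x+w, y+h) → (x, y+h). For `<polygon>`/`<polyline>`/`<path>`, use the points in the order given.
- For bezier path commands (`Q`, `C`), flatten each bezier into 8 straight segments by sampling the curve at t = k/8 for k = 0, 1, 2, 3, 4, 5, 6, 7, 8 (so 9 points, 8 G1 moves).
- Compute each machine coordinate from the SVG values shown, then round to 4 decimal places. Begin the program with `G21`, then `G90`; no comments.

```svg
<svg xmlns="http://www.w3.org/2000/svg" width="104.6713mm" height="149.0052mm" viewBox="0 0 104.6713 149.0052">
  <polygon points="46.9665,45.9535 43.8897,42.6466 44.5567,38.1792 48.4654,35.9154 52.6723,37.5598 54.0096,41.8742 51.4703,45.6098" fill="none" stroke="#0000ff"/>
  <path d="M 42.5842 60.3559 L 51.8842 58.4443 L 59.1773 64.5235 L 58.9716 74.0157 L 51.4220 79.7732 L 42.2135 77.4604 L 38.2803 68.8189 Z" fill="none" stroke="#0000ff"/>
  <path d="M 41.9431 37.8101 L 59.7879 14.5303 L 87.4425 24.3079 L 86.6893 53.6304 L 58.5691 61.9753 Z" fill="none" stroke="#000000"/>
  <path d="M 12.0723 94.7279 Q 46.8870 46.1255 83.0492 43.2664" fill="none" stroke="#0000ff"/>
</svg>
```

1 u = 1 mm; y_m = 149.0052 − y.

[1] `<polygon>` regular polygon, #0000ff→score S565 F2626: (46.9665,103.0517) → (43.8897,106.3586) → (44.5567,110.8260) → (48.4654,113.0898) → (52.6723,111.4454) → (54.0096,107.1310) → (51.4703,103.3954) → (46.9665,103.0517) (closed)

[2] `<path>` regular polygon, #0000ff→score S565 F2626: (42.5842,88.6493) → (51.8842,90.5609) → (59.1773,84.4817) → (58.9716,74.9895) → (51.4220,69.2320) → (42.2135,71.5448) → (38.2803,80.1863) → (42.5842,88.6493) (closed)

[3] `<path>` regular polygon, #000000→engrave S168 F2153: (41.9431,111.1951) → (59.7879,134.4749) → (87.4425,124.6973) → (86.6893,95.3748) → (58.5691,87.0299) → (41.9431,111.1951) (closed)

[4] `<path>` quadratic bezier, #0000ff→score S565 F2626: (12.0723,54.2773) → (20.7970,65.7132) → (29.5639,75.7195) → (38.3728,84.2964) → (47.2239,91.4439) → (56.1170,97.1618) → (65.0523,101.4503) → (74.0297,104.3093) → (83.0492,105.7388)

G21
G90
G0 X46.9665 Y103.0517
M3 S565
G1 X43.8897 Y106.3586 F2626
G1 X44.5567 Y110.8260 F2626
G1 X48.4654 Y113.0898 F2626
G1 X52.6723 Y111.4454 F2626
G1 X54.0096 Y107.1310 F2626
G1 X51.4703 Y103.3954 F2626
G1 X46.9665 Y103.0517 F2626
G0 X42.5842 Y88.6493
M3 S565
G1 X51.8842 Y90.5609 F2626
G1 X59.1773 Y84.4817 F2626
G1 X58.9716 Y74.9895 F2626
G1 X51.4220 Y69.2320 F2626
G1 X42.2135 Y71.5448 F2626
G1 X38.2803 Y80.1863 F2626
G1 X42.5842 Y88.6493 F2626
G0 X41.9431 Y111.1951
M3 S168
G1 X59.7879 Y134.4749 F2153
G1 X87.4425 Y124.6973 F2153
G1 X86.6893 Y95.3748 F2153
G1 X58.5691 Y87.0299 F2153
G1 X41.9431 Y111.1951 F2153
G0 X12.0723 Y54.2773
M3 S565
G1 X20.7970 Y65.7132 F2626
G1 X29.5639 Y75.7195 F2626
G1 X38.3728 Y84.2964 F2626
G1 X47.2239 Y91.4439 F2626
G1 X56.1170 Y97.1618 F2626
G1 X65.0523 Y101.4503 F2626
G1 X74.0297 Y104.3093 F2626
G1 X83.0492 Y105.7388 F2626
M5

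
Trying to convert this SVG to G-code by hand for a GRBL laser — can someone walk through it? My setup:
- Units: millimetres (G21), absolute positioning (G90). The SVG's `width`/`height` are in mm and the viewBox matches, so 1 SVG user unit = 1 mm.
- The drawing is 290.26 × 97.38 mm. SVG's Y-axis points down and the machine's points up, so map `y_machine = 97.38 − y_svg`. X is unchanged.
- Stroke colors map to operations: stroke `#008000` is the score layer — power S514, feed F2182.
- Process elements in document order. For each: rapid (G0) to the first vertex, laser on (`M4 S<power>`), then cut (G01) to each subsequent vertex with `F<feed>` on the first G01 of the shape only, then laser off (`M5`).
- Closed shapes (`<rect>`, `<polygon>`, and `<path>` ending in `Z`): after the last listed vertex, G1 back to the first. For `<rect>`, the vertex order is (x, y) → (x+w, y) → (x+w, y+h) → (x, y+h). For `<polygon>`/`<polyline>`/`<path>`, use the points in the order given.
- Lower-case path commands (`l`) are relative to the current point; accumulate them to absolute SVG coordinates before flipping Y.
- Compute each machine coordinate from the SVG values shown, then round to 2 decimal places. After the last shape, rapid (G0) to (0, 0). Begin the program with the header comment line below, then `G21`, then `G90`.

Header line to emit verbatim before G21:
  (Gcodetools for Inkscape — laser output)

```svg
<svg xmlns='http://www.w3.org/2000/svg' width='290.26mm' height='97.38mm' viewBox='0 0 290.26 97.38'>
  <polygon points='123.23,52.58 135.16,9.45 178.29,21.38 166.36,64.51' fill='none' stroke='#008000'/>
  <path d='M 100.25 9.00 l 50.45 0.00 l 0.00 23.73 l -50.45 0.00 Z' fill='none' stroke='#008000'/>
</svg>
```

(Gcodetools for Inkscape — laser output)
G21
G90
G0 X123.23 Y44.80
M4 S514
G01 X135.16 Y87.93 F2182
G01 X178.29 Y76.00
G01 X166.36 Y32.87
G01 X123.23 Y44.80
M5
G0 X100.25 Y88.38
M4 S514
G01 X150.70 Y88.38 F2182
G01 X150.70 Y64.65
G01 X100.25 Y64.65
G01 X100.25 Y88.38
M5
G0 X0.00 Y0.00

viewBox `0 0 290.26 97.38` with mm width/height → 1 unit = 1 mm. Flip: y_m = 97.38 − y_svg.

**Shape 1** — `<polygon>` regular polygon, stroke `#008000` → score (S514, F2182). Machine vertices: (123.23,44.80) → (135.16,87.93) → (178.29,76.00) → (166.36,32.87) → (123.23,44.80). Closed: final G1 returns to the first vertex.

**Shape 2** — `<path>` rectangle, stroke `#008000` → score (S514, F2182). Machine vertices: (100.25,88.38) → (150.70,88.38) → (150.70,64.65) → (100.25,64.65) → (100.25,88.38). Closed: final G1 returns to the first vertex.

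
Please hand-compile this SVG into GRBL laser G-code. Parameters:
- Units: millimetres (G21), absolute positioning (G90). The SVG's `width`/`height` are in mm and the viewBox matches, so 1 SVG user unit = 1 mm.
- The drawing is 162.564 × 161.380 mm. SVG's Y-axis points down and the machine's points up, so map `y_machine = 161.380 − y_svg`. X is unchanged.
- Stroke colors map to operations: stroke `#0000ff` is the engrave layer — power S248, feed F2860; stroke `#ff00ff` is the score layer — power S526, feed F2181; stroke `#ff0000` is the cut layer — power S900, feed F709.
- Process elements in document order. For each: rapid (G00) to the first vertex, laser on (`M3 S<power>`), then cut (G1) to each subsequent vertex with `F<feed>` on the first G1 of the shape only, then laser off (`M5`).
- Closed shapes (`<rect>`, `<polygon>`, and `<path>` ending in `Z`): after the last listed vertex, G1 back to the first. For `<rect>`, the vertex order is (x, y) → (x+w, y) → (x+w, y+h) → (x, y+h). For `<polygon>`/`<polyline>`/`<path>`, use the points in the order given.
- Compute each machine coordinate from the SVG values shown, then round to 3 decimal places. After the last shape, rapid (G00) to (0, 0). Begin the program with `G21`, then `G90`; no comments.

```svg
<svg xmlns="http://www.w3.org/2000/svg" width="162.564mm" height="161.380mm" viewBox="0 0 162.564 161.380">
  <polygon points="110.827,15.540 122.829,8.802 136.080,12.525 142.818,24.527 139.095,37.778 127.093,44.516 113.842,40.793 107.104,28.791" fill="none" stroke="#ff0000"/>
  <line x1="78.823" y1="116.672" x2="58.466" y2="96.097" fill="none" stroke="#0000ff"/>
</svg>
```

Since the viewBox matches the mm dimensions, user units are millimetres directly. The only transform is the Y-flip y_m = 161.380 − y_svg.

Shape 1 is a regular polygon drawn with `<polygon>`. Its stroke #ff0000 means cut at S900, F709. After flipping Y the toolpath is (110.827,145.840) → (122.829,152.578) → (136.080,148.855) → (142.818,136.853) → (139.095,123.602) → (127.093,116.864) → (113.842,120.587) → (107.104,132.589) → (110.827,145.840), returning to the start.

Shape 2 is a line segment drawn with `<line>`. Its stroke #0000ff means engrave at S248, F2860. After flipping Y the toolpath is (78.823,44.708) → (58.466,65.283).

G21
G90
G00 X110.827 Y145.840
M3 S900
G1 X122.829 Y152.578 F709
G1 X136.080 Y148.855
G1 X142.818 Y136.853
G1 X139.095 Y123.602
G1 X127.093 Y116.864
G1 X113.842 Y120.587
G1 X107.104 Y132.589
G1 X110.827 Y145.840
M5
G00 X78.823 Y44.708
M3 S248
G1 X58.466 Y65.283 F2860
M5
G00 X0.000 Y0.000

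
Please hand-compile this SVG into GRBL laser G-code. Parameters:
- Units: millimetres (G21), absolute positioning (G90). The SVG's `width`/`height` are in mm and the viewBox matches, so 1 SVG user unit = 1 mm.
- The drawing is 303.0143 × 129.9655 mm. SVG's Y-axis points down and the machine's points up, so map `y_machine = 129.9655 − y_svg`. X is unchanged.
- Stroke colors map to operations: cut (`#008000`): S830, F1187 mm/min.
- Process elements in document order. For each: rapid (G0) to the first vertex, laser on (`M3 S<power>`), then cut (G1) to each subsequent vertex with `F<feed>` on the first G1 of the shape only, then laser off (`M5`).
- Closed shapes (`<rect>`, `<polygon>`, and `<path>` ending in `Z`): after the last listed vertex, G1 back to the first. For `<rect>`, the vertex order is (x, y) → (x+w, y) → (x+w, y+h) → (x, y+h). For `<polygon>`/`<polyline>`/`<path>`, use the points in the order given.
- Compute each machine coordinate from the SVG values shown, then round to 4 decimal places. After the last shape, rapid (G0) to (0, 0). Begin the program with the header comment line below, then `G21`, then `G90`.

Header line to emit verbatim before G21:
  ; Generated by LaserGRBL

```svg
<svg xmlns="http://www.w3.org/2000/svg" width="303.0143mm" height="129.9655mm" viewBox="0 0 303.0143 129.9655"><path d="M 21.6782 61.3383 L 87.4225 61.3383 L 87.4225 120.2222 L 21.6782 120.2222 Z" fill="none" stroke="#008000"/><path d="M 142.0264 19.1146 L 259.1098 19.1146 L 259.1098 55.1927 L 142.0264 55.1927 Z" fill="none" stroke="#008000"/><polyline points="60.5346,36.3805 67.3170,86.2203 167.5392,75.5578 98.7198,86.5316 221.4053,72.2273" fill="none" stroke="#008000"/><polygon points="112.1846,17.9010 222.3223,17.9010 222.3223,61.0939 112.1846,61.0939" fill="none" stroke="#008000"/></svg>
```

1 u = 1 mm; y_m = 129.9655 − y.

[1] `<path>` rectangle, #008000→cut S830 F1187: (21.6782,68.6272) → (87.4225,68.6272) → (87.4225,9.7433) → (21.6782,9.7433) → (21.6782,68.6272) (closed)

[2] `<path>` rectangle, #008000→cut S830 F1187: (142.0264,110.8509) → (259.1098,110.8509) → (259.1098,74.7728) → (142.0264,74.7728) → (142.0264,110.8509) (closed)

[3] `<polyline>` open polyline, #008000→cut S830 F1187: (60.5346,93.5850) → (67.3170,43.7452) → (167.5392,54.4077) → (98.7198,43.4339) → (221.4053,57.7382)

[4] `<polygon>` rectangle, #008000→cut S830 F1187: (112.1846,112.0645) → (222.3223,112.0645) → (222.3223,68.8716) → (112.1846,68.8716) → (112.1846,112.0645) (closed)

; Generated by LaserGRBL
G21
G90
G0 X21.6782 Y68.6272
M3 S830
G1 X87.4225 Y68.6272 F1187
G1 X87.4225 Y9.7433
G1 X21.6782 Y9.7433
G1 X21.6782 Y68.6272
M5
G0 X142.0264 Y110.8509
M3 S830
G1 X259.1098 Y110.8509 F1187
G1 X259.1098 Y74.7728
G1 X142.0264 Y74.7728
G1 X142.0264 Y110.8509
M5
G0 X60.5346 Y93.5850
M3 S830
G1 X67.3170 Y43.7452 F1187
G1 X167.5392 Y54.4077
G1 X98.7198 Y43.4339
G1 X221.4053 Y57.7382
M5
G0 X112.1846 Y112.0645
M3 S830
G1 X222.3223 Y112.0645 F1187
G1 X222.3223 Y68.8716
G1 X112.1846 Y68.8716
G1 X112.1846 Y112.0645
M5
G0 X0.0000 Y0.0000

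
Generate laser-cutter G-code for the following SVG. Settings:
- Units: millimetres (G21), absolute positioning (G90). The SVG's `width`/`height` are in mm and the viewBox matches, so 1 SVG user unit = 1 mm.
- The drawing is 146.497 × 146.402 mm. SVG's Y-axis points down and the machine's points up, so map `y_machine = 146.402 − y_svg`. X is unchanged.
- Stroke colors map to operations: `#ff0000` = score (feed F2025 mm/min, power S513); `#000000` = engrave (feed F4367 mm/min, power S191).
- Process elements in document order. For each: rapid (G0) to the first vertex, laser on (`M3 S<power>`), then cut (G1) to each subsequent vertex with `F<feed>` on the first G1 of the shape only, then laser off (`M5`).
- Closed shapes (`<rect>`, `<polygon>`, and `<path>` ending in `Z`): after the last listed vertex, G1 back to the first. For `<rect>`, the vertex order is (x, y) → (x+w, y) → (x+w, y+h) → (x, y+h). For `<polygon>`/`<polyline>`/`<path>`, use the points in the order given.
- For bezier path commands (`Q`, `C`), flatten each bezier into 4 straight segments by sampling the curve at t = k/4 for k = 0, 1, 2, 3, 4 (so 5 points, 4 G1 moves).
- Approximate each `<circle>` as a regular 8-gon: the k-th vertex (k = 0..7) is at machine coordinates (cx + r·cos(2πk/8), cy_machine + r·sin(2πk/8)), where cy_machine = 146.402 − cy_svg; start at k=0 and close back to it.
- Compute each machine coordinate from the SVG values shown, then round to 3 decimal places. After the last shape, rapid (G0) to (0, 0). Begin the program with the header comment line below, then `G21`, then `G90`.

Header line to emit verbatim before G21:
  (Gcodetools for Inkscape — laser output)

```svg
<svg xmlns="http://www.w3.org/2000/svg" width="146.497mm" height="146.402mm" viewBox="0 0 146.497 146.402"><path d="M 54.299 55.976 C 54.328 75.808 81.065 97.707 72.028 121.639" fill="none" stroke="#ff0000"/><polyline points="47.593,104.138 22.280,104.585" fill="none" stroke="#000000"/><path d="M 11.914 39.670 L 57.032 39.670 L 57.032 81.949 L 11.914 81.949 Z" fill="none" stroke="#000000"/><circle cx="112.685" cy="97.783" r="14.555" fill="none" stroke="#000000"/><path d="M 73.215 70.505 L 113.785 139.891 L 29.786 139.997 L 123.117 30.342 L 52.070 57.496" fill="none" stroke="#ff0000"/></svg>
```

1 u = 1 mm; y_m = 146.402 − y.

[1] `<path>` cubic bezier, #ff0000→score S513 F2025: (54.299,90.426) → (58.352,75.165) → (66.563,59.132) → (73.074,42.330) → (72.028,24.763)

[2] `<polyline>` line segment, #000000→engrave S191 F4367: (47.593,42.264) → (22.280,41.817)

[3] `<path>` rectangle, #000000→engrave S191 F4367: (11.914,106.732) → (57.032,106.732) → (57.032,64.453) → (11.914,64.453) → (11.914,106.732) (closed)

[4] `<circle>` circle, #000000→engrave S191 F4367: (127.240,48.619) → (122.977,58.911) → (112.685,63.174) → (102.393,58.911) → (98.130,48.619) → (102.393,38.327) → (112.685,34.064) → (122.977,38.327) → (127.240,48.619) (closed)

[5] `<path>` open polyline, #ff0000→score S513 F2025: (73.215,75.897) → (113.785,6.511) → (29.786,6.405) → (123.117,116.060) → (52.070,88.906)

(Gcodetools for Inkscape — laser output)
G21
G90
G0 X54.299 Y90.426
M3 S513
G1 X58.352 Y75.165 F2025
G1 X66.563 Y59.132
G1 X73.074 Y42.330
G1 X72.028 Y24.763
M5
G0 X47.593 Y42.264
M3 S191
G1 X22.280 Y41.817 F4367
M5
G0 X11.914 Y106.732
M3 S191
G1 X57.032 Y106.732 F4367
G1 X57.032 Y64.453
G1 X11.914 Y64.453
G1 X11.914 Y106.732
M5
G0 X127.240 Y48.619
M3 S191
G1 X122.977 Y58.911 F4367
G1 X112.685 Y63.174
G1 X102.393 Y58.911
G1 X98.130 Y48.619
G1 X102.393 Y38.327
G1 X112.685 Y34.064
G1 X122.977 Y38.327
G1 X127.240 Y48.619
M5
G0 X73.215 Y75.897
M3 S513
G1 X113.785 Y6.511 F2025
G1 X29.786 Y6.405
G1 X123.117 Y116.060
G1 X52.070 Y88.906
M5
G0 X0.000 Y0.000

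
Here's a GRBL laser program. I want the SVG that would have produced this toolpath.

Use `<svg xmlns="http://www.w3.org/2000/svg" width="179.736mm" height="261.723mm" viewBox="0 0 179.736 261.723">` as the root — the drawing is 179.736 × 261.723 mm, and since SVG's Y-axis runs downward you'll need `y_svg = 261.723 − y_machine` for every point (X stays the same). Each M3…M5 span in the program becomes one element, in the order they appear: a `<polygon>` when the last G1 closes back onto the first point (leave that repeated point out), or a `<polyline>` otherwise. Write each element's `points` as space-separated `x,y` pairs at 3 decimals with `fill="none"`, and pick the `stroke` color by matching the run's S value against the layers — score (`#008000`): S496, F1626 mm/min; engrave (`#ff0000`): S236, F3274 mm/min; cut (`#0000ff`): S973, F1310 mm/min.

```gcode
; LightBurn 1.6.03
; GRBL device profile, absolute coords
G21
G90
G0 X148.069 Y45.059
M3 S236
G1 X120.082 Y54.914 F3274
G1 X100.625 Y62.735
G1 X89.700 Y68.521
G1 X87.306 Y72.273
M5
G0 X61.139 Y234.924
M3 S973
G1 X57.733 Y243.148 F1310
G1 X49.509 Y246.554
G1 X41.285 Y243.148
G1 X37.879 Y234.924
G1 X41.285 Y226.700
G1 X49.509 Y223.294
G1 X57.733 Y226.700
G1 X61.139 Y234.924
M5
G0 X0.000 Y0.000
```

Machine Y-up, SVG Y-down with viewBox height 261.723, so y_svg = 261.723 − y_machine; X carries over.

Run 1: S236 ⇒ engrave layer `#ff0000`. The run is open, so emit a `<polyline>` with points (Y-flipped): 148.069,216.664 120.082,206.809 100.625,198.988 89.700,193.202 87.306,189.450.

Run 2: the run's S973 means `#0000ff` (cut). The run returns to its start, so emit a `<polygon>` with points (Y-flipped): 61.139,26.799 57.733,18.575 49.509,15.169 41.285,18.575 37.879,26.799 41.285,35.023 49.509,38.429 57.733,35.023.

<svg xmlns="http://www.w3.org/2000/svg" width="179.736mm" height="261.723mm" viewBox="0 0 179.736 261.723">
  <polyline points="148.069,216.664 120.082,206.809 100.625,198.988 89.700,193.202 87.306,189.450" fill="none" stroke="#ff0000"/>
  <polygon points="61.139,26.799 57.733,18.575 49.509,15.169 41.285,18.575 37.879,26.799 41.285,35.023 49.509,38.429 57.733,35.023" fill="none" stroke="#0000ff"/>
</svg>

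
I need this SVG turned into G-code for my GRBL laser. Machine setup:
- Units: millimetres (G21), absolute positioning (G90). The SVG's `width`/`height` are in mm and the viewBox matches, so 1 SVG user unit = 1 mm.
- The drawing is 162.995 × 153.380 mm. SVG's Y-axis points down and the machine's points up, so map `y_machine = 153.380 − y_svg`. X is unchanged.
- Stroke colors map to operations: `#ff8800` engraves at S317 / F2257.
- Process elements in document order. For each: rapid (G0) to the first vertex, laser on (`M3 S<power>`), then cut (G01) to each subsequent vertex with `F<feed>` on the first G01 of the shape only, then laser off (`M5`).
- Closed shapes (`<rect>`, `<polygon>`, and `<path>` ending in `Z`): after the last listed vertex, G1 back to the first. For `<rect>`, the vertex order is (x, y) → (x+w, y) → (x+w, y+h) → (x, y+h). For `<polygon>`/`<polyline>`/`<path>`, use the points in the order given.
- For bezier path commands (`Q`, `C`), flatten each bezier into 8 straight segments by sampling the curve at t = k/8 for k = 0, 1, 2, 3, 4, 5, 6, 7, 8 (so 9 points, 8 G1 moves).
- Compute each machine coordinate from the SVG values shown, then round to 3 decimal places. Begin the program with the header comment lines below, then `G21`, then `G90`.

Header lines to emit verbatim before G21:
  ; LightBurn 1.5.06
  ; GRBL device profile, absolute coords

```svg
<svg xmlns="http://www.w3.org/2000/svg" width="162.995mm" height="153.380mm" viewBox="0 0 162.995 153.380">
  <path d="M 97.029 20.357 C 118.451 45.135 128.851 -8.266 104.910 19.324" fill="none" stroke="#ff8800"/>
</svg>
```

viewBox `0 0 162.995 153.380` with mm width/height → 1 unit = 1 mm. Flip: y_m = 153.380 − y_svg.

**Shape 1** — `<path>` cubic bezier, stroke `#ff8800` → engrave (S317, F2257). Control points (SVG): P0=(97.029,20.357), P1=(118.451,45.135), P2=(128.851,-8.266), P3=(104.910,19.324); sampled at t=k/8. Machine vertices: (97.029,133.023) → (104.500,127.085) → (110.665,126.611) → (115.249,129.736) → (117.981,134.594) → (118.586,139.320) → (116.791,142.050) → (112.324,140.917) → (104.910,134.056). Open path.

; LightBurn 1.5.06
; GRBL device profile, absolute coords
G21
G90
G0 X97.029 Y133.023
M3 S317
G01 X104.500 Y127.085 F2257
G01 X110.665 Y126.611
G01 X115.249 Y129.736
G01 X117.981 Y134.594
G01 X118.586 Y139.320
G01 X116.791 Y142.050
G01 X112.324 Y140.917
G01 X104.910 Y134.056
M5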